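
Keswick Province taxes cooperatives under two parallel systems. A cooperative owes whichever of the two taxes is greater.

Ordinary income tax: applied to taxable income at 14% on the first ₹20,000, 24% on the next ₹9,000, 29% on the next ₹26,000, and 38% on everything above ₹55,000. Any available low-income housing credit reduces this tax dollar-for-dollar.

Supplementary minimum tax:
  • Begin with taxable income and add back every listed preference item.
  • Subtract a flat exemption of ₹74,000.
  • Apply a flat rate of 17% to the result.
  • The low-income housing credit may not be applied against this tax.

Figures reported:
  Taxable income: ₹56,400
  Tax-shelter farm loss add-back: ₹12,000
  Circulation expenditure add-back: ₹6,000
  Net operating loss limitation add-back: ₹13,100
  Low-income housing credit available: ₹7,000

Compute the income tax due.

Ordinary income tax:
  ₹20,000 × 14% = ₹2,800
  ₹9,000 × 24% = ₹2,160
  ₹26,000 × 29% = ₹7,540
  ₹1,400 × 38% = ₹532
  → ₹13,032
  Less low-income housing credit ₹7,000 → ₹6,032

Supplementary minimum tax:
  Adjusted income: ₹56,400 + ₹12,000 + ₹6,000 + ₹13,100 = ₹87,500
  Less exemption ₹74,000 → base ₹13,500
  ₹13,500 × 17% = ₹2,295

₹6,032 > ₹2,295, so the ordinary income tax governs.

₹6,032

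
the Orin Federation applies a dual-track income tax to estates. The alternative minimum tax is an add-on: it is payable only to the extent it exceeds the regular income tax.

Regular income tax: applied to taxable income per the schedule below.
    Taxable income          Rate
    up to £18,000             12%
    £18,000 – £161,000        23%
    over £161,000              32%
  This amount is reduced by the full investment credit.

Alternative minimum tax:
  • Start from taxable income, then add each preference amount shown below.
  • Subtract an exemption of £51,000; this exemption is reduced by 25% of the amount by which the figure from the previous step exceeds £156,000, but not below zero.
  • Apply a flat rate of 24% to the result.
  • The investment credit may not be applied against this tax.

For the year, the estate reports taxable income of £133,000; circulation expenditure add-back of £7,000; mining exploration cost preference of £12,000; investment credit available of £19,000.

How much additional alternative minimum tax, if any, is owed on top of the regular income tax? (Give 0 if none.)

Alternative minimum tax:
  Adjusted income: £133,000 + £7,000 + £12,000 = £152,000
  Exemption: £152,000 ≤ £156,000, so full £51,000 applies
  Base: £152,000 − £51,000 = £101,000
  £101,000 × 24% = £24,240

Regular income tax:
  £18,000 × 12% = £2,160
  £115,000 × 23% = £26,450
  → £28,610
  Less investment credit £19,000 → £9,610

Excess of alternative minimum tax over regular income tax: £24,240 − £9,610 = £14,630.

£14,630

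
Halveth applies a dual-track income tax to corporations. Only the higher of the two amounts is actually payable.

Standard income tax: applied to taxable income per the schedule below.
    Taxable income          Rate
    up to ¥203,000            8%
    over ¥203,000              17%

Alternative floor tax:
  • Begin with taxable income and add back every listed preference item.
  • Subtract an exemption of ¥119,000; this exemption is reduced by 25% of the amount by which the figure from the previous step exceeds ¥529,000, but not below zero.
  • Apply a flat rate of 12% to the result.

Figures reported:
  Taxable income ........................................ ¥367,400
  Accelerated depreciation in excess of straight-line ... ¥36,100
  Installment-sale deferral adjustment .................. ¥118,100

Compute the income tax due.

Standard income tax:
  ¥203,000 × 8% = ¥16,240
  ¥164,400 × 17% = ¥27,948
  → ¥44,188

Alternative floor tax:
  Adjusted income: ¥367,400 + ¥36,100 + ¥118,100 = ¥521,600
  Exemption: ¥521,600 ≤ ¥529,000, so full ¥119,000 applies
  Base: ¥521,600 − ¥119,000 = ¥402,600
  ¥402,600 × 12% = ¥48,312

¥48,312 > ¥44,188, so the alternative floor tax is the binding amount.

¥48,312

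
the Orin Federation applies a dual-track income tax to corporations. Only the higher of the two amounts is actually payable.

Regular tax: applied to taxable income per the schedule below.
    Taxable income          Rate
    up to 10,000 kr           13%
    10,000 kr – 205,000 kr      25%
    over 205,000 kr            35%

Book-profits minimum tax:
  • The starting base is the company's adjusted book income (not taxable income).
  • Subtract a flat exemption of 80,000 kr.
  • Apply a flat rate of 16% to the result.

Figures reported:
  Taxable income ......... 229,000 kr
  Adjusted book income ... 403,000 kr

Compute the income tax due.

58,450 kr

Regular tax:
  10,000 kr × 13% = 1,300 kr
  195,000 kr × 25% = 48,750 kr
  24,000 kr × 35% = 8,400 kr
  → 58,450 kr

Book-profits minimum tax:
  Base (adjusted book income): 403,000 kr
  Less exemption 80,000 kr → base 323,000 kr
  323,000 kr × 16% = 51,680 kr

58,450 kr > 51,680 kr, so the regular tax governs.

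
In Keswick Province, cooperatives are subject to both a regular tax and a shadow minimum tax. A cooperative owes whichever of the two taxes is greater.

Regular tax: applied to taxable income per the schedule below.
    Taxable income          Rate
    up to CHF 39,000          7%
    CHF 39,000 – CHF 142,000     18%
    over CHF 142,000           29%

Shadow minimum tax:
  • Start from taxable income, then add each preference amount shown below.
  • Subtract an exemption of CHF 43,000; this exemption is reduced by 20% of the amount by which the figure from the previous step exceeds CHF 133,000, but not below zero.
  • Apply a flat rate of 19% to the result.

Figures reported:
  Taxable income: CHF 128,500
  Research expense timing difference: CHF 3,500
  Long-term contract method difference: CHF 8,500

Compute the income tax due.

CHF 18,840

Shadow minimum tax:
  Adjusted income: CHF 128,500 + CHF 3,500 + CHF 8,500 = CHF 140,500
  Exemption: CHF 43,000 − 20% × (CHF 140,500 − CHF 133,000) = CHF 43,000 − CHF 1,500 = CHF 41,500
  Base: CHF 140,500 − CHF 41,500 = CHF 99,000
  CHF 99,000 × 19% = CHF 18,810

Regular tax:
  CHF 39,000 × 7% = CHF 2,730
  CHF 89,500 × 18% = CHF 16,110
  → CHF 18,840

CHF 18,840 > CHF 18,810, so the regular tax governs.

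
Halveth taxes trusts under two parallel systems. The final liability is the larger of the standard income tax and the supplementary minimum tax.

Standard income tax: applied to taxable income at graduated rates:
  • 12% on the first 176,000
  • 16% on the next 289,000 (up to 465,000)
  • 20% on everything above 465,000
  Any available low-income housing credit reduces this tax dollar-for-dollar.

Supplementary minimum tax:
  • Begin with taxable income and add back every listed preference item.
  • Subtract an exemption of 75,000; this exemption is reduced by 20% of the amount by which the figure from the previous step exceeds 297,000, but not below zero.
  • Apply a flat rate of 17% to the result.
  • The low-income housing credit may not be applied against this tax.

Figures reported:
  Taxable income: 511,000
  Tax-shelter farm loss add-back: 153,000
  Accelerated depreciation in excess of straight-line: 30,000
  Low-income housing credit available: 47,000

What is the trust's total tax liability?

117,980

Standard income tax:
  176,000 × 12% = 21,120
  289,000 × 16% = 46,240
  46,000 × 20% = 9,200
  → 76,560
  Less low-income housing credit 47,000 → 29,560

Supplementary minimum tax:
  Adjusted income: 511,000 + 153,000 + 30,000 = 694,000
  Exemption: 20% × (694,000 − 297,000) = 79,400 ≥ 75,000, so the exemption is fully phased out
  Base: 694,000 − 0 = 694,000
  694,000 × 17% = 117,980

117,980 > 29,560, so the supplementary minimum tax is the binding amount.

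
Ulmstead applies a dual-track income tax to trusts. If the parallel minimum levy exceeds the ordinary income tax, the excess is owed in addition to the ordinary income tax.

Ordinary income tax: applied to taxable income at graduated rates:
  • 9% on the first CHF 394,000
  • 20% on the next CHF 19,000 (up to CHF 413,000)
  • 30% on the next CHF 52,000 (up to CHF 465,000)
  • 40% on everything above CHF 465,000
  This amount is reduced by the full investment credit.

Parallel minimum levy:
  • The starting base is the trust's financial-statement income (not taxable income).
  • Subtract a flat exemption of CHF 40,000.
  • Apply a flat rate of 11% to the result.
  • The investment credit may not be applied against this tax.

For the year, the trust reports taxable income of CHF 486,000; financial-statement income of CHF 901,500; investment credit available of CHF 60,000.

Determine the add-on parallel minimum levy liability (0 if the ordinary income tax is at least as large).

CHF 91,505

Parallel minimum levy:
  Base (financial-statement income): CHF 901,500
  Less exemption CHF 40,000 → base CHF 861,500
  CHF 861,500 × 11% = CHF 94,765

Ordinary income tax:
  CHF 394,000 × 9% = CHF 35,460
  CHF 19,000 × 20% = CHF 3,800
  CHF 52,000 × 30% = CHF 15,600
  CHF 21,000 × 40% = CHF 8,400
  → CHF 63,260
  Less investment credit CHF 60,000 → CHF 3,260

Excess of parallel minimum levy over ordinary income tax: CHF 94,765 − CHF 3,260 = CHF 91,505.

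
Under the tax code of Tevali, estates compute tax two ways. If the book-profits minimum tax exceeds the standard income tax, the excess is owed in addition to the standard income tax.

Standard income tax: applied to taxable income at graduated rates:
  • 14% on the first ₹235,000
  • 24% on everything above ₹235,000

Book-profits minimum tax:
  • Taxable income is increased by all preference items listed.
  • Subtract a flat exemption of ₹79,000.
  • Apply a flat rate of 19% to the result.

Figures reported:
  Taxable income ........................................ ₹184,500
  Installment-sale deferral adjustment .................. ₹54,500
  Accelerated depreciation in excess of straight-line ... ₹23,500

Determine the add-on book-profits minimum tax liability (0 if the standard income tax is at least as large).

Standard income tax:
  ₹184,500 × 14% = ₹25,830

Book-profits minimum tax:
  Adjusted income: ₹184,500 + ₹54,500 + ₹23,500 = ₹262,500
  Less exemption ₹79,000 → base ₹183,500
  ₹183,500 × 19% = ₹34,865

Excess of book-profits minimum tax over standard income tax: ₹34,865 − ₹25,830 = ₹9,035.

₹9,035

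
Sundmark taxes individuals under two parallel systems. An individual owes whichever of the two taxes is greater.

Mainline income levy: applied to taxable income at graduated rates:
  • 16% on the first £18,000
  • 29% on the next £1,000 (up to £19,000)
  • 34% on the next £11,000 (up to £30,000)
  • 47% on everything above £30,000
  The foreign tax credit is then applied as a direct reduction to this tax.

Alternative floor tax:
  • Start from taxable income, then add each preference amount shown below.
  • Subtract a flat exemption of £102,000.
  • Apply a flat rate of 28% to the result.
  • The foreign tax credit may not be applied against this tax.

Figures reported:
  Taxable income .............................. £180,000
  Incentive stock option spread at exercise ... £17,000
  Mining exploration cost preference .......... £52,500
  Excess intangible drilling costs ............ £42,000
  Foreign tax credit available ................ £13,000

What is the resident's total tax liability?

£64,410

Mainline income levy:
  £18,000 × 16% = £2,880
  £1,000 × 29% = £290
  £11,000 × 34% = £3,740
  £150,000 × 47% = £70,500
  → £77,410
  Less foreign tax credit £13,000 → £64,410

Alternative floor tax:
  Adjusted income: £180,000 + £17,000 + £52,500 + £42,000 = £291,500
  Less exemption £102,000 → base £189,500
  £189,500 × 28% = £53,060

£64,410 > £53,060, so the mainline income levy governs.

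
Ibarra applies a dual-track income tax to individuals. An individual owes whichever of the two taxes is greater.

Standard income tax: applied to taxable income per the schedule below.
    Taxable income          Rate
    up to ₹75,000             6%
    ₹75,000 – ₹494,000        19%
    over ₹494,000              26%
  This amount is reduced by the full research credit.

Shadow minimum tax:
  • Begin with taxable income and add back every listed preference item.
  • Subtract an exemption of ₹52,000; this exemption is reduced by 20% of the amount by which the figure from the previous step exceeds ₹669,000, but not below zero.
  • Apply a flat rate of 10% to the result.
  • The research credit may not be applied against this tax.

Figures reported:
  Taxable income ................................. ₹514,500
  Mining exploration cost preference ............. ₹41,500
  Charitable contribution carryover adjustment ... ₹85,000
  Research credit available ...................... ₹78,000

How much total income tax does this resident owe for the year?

₹58,900

Shadow minimum tax:
  Adjusted income: ₹514,500 + ₹41,500 + ₹85,000 = ₹641,000
  Exemption: ₹641,000 ≤ ₹669,000, so full ₹52,000 applies
  Base: ₹641,000 − ₹52,000 = ₹589,000
  ₹589,000 × 10% = ₹58,900

Standard income tax:
  ₹75,000 × 6% = ₹4,500
  ₹419,000 × 19% = ₹79,610
  ₹20,500 × 26% = ₹5,330
  → ₹89,440
  Less research credit ₹78,000 → ₹11,440

₹58,900 > ₹11,440, so the shadow minimum tax is the binding amount.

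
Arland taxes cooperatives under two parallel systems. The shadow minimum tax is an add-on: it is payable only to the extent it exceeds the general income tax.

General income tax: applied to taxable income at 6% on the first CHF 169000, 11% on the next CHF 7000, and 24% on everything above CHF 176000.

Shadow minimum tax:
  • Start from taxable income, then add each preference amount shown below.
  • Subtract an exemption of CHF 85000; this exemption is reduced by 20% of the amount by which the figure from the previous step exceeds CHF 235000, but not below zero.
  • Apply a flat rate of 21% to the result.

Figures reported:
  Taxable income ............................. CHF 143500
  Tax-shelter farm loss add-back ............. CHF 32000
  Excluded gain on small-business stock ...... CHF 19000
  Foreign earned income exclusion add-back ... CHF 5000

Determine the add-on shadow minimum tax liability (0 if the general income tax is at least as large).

CHF 15435

General income tax:
  CHF 143500 × 6% = CHF 8610

Shadow minimum tax:
  Adjusted income: CHF 143500 + CHF 32000 + CHF 19000 + CHF 5000 = CHF 199500
  Exemption: CHF 199500 ≤ CHF 235000, so full CHF 85000 applies
  Base: CHF 199500 − CHF 85000 = CHF 114500
  CHF 114500 × 21% = CHF 24045

Excess of shadow minimum tax over general income tax: CHF 24045 − CHF 8610 = CHF 15435.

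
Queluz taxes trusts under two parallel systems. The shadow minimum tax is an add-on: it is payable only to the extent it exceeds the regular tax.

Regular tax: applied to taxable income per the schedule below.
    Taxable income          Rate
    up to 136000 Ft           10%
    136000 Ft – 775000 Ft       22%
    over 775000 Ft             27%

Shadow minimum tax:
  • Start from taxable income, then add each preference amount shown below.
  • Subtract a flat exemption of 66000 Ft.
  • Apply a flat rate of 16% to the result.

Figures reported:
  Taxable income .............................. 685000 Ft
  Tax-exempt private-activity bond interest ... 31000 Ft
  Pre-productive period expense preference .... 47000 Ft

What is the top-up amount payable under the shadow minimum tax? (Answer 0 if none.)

Regular tax:
  136000 Ft × 10% = 13600 Ft
  549000 Ft × 22% = 120780 Ft
  → 134380 Ft

Shadow minimum tax:
  Adjusted income: 685000 Ft + 31000 Ft + 47000 Ft = 763000 Ft
  Less exemption 66000 Ft → base 697000 Ft
  697000 Ft × 16% = 111520 Ft

111520 Ft ≤ 134380 Ft, so no add-on is due.

0 Ft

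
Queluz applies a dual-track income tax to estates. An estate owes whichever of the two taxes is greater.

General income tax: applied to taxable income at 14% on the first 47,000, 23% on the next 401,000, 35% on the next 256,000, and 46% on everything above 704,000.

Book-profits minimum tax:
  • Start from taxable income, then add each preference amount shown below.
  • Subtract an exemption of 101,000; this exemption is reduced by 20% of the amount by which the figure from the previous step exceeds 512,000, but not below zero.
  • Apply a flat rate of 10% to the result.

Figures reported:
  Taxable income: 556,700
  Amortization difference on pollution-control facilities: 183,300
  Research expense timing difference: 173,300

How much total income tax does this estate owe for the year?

136,855

Book-profits minimum tax:
  Adjusted income: 556,700 + 183,300 + 173,300 = 913,300
  Exemption: 101,000 − 20% × (913,300 − 512,000) = 101,000 − 80,260 = 20,740
  Base: 913,300 − 20,740 = 892,560
  892,560 × 10% = 89,256

General income tax:
  47,000 × 14% = 6,580
  401,000 × 23% = 92,230
  108,700 × 35% = 38,045
  → 136,855

136,855 > 89,256, so the general income tax governs.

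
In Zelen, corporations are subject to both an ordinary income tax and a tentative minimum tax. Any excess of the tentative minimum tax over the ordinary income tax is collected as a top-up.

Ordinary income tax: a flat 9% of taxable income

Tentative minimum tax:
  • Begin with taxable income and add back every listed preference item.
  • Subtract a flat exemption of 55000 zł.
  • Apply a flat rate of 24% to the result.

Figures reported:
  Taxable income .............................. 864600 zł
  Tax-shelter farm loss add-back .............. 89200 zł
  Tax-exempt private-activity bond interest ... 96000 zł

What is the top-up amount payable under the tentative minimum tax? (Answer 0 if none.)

Ordinary income tax:
  864600 zł × 9% = 77814 zł

Tentative minimum tax:
  Adjusted income: 864600 zł + 89200 zł + 96000 zł = 1049800 zł
  Less exemption 55000 zł → base 994800 zł
  994800 zł × 24% = 238752 zł

Excess of tentative minimum tax over ordinary income tax: 238752 zł − 77814 zł = 160938 zł.

160938 zł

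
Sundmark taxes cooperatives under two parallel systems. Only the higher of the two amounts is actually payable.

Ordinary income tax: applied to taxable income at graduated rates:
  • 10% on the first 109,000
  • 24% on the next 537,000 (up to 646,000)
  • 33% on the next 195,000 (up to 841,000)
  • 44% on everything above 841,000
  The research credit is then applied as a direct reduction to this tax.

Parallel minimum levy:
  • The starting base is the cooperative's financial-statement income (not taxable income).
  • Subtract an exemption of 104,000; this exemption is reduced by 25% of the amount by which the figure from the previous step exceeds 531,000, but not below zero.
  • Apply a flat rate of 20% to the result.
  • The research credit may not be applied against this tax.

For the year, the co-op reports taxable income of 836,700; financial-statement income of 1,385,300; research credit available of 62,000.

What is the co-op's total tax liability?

277,060

Parallel minimum levy:
  Base (financial-statement income): 1,385,300
  Exemption: 25% × (1,385,300 − 531,000) = 213,575 ≥ 104,000, so the exemption is fully phased out
  Base: 1,385,300 − 0 = 1,385,300
  1,385,300 × 20% = 277,060

Ordinary income tax:
  109,000 × 10% = 10,900
  537,000 × 24% = 128,880
  190,700 × 33% = 62,931
  → 202,711
  Less research credit 62,000 → 140,711

277,060 > 140,711, so the parallel minimum levy is the binding amount.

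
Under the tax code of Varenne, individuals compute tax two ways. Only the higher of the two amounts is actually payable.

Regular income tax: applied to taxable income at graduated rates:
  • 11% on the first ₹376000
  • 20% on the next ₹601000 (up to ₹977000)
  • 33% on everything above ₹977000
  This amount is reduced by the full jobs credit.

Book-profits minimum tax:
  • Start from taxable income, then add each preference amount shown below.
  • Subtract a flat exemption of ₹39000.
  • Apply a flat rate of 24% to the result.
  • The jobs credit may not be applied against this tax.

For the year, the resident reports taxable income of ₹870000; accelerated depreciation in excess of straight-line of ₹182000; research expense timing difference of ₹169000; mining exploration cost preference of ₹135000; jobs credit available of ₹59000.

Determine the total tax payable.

₹316080

Regular income tax:
  ₹376000 × 11% = ₹41360
  ₹494000 × 20% = ₹98800
  → ₹140160
  Less jobs credit ₹59000 → ₹81160

Book-profits minimum tax:
  Adjusted income: ₹870000 + ₹182000 + ₹169000 + ₹135000 = ₹1356000
  Less exemption ₹39000 → base ₹1317000
  ₹1317000 × 24% = ₹316080

₹316080 > ₹81160, so the book-profits minimum tax is the binding amount.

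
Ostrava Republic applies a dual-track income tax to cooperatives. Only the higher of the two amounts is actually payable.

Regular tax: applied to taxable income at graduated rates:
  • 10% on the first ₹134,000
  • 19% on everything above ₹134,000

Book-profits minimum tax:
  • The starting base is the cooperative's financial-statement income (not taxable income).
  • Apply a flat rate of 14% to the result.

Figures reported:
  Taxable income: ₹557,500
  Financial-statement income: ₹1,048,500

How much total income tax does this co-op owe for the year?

₹146,790

Regular tax:
  ₹134,000 × 10% = ₹13,400
  ₹423,500 × 19% = ₹80,465
  → ₹93,865

Book-profits minimum tax:
  Base (financial-statement income): ₹1,048,500
  ₹1,048,500 × 14% = ₹146,790

₹146,790 > ₹93,865, so the book-profits minimum tax is the binding amount.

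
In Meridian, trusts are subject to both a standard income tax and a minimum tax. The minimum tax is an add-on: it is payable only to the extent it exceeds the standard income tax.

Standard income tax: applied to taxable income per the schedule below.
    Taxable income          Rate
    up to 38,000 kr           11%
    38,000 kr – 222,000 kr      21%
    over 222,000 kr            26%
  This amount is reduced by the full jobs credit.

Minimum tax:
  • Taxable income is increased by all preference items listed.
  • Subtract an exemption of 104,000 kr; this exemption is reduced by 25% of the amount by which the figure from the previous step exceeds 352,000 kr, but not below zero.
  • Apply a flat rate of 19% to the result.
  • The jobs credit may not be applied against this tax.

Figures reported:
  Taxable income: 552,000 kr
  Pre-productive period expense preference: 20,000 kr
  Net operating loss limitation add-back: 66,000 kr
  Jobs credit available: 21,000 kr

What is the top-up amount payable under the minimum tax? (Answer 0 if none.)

7,425 kr

Standard income tax:
  38,000 kr × 11% = 4,180 kr
  184,000 kr × 21% = 38,640 kr
  330,000 kr × 26% = 85,800 kr
  → 128,620 kr
  Less jobs credit 21,000 kr → 107,620 kr

Minimum tax:
  Adjusted income: 552,000 kr + 20,000 kr + 66,000 kr = 638,000 kr
  Exemption: 104,000 kr − 25% × (638,000 kr − 352,000 kr) = 104,000 kr − 71,500 kr = 32,500 kr
  Base: 638,000 kr − 32,500 kr = 605,500 kr
  605,500 kr × 19% = 115,045 kr

Excess of minimum tax over standard income tax: 115,045 kr − 107,620 kr = 7,425 kr.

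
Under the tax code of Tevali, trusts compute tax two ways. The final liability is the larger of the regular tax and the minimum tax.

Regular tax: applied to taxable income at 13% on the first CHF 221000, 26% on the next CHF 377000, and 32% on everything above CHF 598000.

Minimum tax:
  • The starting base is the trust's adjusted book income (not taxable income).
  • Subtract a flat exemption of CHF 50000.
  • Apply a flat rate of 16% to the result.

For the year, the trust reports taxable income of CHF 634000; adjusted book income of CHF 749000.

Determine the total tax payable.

CHF 138270

Minimum tax:
  Base (adjusted book income): CHF 749000
  Less exemption CHF 50000 → base CHF 699000
  CHF 699000 × 16% = CHF 111840

Regular tax:
  CHF 221000 × 13% = CHF 28730
  CHF 377000 × 26% = CHF 98020
  CHF 36000 × 32% = CHF 11520
  → CHF 138270

CHF 138270 > CHF 111840, so the regular tax governs.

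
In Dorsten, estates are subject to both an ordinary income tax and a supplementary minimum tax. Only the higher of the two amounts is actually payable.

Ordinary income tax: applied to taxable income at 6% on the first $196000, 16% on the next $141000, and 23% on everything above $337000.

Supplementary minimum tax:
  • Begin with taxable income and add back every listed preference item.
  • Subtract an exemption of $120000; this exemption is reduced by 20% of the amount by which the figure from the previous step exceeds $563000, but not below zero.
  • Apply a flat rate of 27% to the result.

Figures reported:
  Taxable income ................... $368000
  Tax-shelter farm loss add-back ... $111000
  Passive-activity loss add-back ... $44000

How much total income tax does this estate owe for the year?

Supplementary minimum tax:
  Adjusted income: $368000 + $111000 + $44000 = $523000
  Exemption: $523000 ≤ $563000, so full $120000 applies
  Base: $523000 − $120000 = $403000
  $403000 × 27% = $108810

Ordinary income tax:
  $196000 × 6% = $11760
  $141000 × 16% = $22560
  $31000 × 23% = $7130
  → $41450

$108810 > $41450, so the supplementary minimum tax is the binding amount.

$108810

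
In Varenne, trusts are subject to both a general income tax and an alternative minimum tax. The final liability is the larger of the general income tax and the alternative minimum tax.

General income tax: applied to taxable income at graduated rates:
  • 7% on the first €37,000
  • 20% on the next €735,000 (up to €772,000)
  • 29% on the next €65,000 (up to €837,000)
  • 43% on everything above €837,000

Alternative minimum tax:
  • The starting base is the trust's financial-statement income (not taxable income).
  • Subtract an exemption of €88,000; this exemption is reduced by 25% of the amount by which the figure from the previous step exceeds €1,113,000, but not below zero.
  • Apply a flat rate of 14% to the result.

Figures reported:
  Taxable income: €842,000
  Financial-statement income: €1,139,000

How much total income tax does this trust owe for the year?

€170,590

General income tax:
  €37,000 × 7% = €2,590
  €735,000 × 20% = €147,000
  €65,000 × 29% = €18,850
  €5,000 × 43% = €2,150
  → €170,590

Alternative minimum tax:
  Base (financial-statement income): €1,139,000
  Exemption: €88,000 − 25% × (€1,139,000 − €1,113,000) = €88,000 − €6,500 = €81,500
  Base: €1,139,000 − €81,500 = €1,057,500
  €1,057,500 × 14% = €148,050

€170,590 > €148,050, so the general income tax governs.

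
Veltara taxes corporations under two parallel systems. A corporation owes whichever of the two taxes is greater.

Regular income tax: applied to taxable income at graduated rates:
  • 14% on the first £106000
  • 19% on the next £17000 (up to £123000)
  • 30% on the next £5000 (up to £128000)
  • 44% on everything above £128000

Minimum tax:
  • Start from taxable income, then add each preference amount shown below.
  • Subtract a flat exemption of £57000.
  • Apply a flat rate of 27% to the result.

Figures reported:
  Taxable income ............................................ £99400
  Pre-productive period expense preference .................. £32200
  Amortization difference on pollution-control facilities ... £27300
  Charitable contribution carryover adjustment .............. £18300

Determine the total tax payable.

Minimum tax:
  Adjusted income: £99400 + £32200 + £27300 + £18300 = £177200
  Less exemption £57000 → base £120200
  £120200 × 27% = £32454

Regular income tax:
  £99400 × 14% = £13916

£32454 > £13916, so the minimum tax is the binding amount.

£32454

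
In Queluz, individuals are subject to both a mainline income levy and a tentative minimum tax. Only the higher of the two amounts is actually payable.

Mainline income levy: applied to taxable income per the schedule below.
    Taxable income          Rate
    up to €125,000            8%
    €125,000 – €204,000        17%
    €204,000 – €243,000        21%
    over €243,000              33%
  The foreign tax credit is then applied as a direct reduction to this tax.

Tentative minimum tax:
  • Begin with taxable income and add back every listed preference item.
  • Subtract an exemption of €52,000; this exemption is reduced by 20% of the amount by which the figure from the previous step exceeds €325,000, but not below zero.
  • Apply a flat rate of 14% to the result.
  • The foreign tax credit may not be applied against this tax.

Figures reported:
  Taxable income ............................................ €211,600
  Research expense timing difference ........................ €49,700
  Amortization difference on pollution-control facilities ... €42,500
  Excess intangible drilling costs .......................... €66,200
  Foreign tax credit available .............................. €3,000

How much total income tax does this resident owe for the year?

€45,780

Tentative minimum tax:
  Adjusted income: €211,600 + €49,700 + €42,500 + €66,200 = €370,000
  Exemption: €52,000 − 20% × (€370,000 − €325,000) = €52,000 − €9,000 = €43,000
  Base: €370,000 − €43,000 = €327,000
  €327,000 × 14% = €45,780

Mainline income levy:
  €125,000 × 8% = €10,000
  €79,000 × 17% = €13,430
  €7,600 × 21% = €1,596
  → €25,026
  Less foreign tax credit €3,000 → €22,026

€45,780 > €22,026, so the tentative minimum tax is the binding amount.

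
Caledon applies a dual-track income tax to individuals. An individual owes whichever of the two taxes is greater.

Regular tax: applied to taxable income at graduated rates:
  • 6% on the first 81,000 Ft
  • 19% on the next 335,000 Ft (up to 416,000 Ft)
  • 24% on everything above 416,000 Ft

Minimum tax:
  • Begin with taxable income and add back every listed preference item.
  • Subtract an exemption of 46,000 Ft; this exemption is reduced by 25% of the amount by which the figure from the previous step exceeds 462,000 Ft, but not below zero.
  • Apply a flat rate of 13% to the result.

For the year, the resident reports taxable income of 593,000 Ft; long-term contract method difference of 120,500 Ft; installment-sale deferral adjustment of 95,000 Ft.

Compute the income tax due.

Regular tax:
  81,000 Ft × 6% = 4,860 Ft
  335,000 Ft × 19% = 63,650 Ft
  177,000 Ft × 24% = 42,480 Ft
  → 110,990 Ft

Minimum tax:
  Adjusted income: 593,000 Ft + 120,500 Ft + 95,000 Ft = 808,500 Ft
  Exemption: 25% × (808,500 Ft − 462,000 Ft) = 86,625 Ft ≥ 46,000 Ft, so the exemption is fully phased out
  Base: 808,500 Ft − 0 Ft = 808,500 Ft
  808,500 Ft × 13% = 105,105 Ft

110,990 Ft > 105,105 Ft, so the regular tax governs.

110,990 Ft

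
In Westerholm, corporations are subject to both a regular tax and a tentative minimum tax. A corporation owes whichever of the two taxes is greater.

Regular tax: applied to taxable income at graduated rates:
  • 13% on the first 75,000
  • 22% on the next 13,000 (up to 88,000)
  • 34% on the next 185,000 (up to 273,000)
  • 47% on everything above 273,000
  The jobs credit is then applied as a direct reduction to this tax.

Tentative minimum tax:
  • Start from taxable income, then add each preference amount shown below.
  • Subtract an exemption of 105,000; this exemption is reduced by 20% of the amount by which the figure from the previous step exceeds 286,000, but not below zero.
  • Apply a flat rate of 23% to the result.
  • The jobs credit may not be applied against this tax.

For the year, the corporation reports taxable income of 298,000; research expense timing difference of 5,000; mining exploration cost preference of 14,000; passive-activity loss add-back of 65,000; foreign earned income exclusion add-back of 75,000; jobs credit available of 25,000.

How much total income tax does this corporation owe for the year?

Regular tax:
  75,000 × 13% = 9,750
  13,000 × 22% = 2,860
  185,000 × 34% = 62,900
  25,000 × 47% = 11,750
  → 87,260
  Less jobs credit 25,000 → 62,260

Tentative minimum tax:
  Adjusted income: 298,000 + 5,000 + 14,000 + 65,000 + 75,000 = 457,000
  Exemption: 105,000 − 20% × (457,000 − 286,000) = 105,000 − 34,200 = 70,800
  Base: 457,000 − 70,800 = 386,200
  386,200 × 23% = 88,826

88,826 > 62,260, so the tentative minimum tax is the binding amount.

88,826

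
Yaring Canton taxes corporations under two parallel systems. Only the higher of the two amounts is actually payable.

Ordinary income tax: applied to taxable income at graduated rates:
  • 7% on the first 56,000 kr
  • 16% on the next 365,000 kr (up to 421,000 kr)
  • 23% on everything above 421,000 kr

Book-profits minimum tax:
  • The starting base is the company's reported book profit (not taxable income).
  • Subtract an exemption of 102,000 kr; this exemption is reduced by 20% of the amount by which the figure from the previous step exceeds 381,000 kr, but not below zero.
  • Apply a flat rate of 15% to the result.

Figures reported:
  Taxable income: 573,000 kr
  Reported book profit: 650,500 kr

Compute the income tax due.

Book-profits minimum tax:
  Base (reported book profit): 650,500 kr
  Exemption: 102,000 kr − 20% × (650,500 kr − 381,000 kr) = 102,000 kr − 53,900 kr = 48,100 kr
  Base: 650,500 kr − 48,100 kr = 602,400 kr
  602,400 kr × 15% = 90,360 kr

Ordinary income tax:
  56,000 kr × 7% = 3,920 kr
  365,000 kr × 16% = 58,400 kr
  152,000 kr × 23% = 34,960 kr
  → 97,280 kr

97,280 kr > 90,360 kr, so the ordinary income tax governs.

97,280 kr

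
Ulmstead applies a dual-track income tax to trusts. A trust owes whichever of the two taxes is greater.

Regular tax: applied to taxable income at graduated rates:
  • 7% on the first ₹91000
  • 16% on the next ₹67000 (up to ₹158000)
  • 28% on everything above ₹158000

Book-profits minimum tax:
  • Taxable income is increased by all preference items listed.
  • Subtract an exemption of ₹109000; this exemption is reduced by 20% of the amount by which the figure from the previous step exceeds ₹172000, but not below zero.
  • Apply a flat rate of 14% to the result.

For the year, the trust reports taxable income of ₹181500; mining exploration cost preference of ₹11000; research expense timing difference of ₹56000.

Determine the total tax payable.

₹23670

Regular tax:
  ₹91000 × 7% = ₹6370
  ₹67000 × 16% = ₹10720
  ₹23500 × 28% = ₹6580
  → ₹23670

Book-profits minimum tax:
  Adjusted income: ₹181500 + ₹11000 + ₹56000 = ₹248500
  Exemption: ₹109000 − 20% × (₹248500 − ₹172000) = ₹109000 − ₹15300 = ₹93700
  Base: ₹248500 − ₹93700 = ₹154800
  ₹154800 × 14% = ₹21672

₹23670 > ₹21672, so the regular tax governs.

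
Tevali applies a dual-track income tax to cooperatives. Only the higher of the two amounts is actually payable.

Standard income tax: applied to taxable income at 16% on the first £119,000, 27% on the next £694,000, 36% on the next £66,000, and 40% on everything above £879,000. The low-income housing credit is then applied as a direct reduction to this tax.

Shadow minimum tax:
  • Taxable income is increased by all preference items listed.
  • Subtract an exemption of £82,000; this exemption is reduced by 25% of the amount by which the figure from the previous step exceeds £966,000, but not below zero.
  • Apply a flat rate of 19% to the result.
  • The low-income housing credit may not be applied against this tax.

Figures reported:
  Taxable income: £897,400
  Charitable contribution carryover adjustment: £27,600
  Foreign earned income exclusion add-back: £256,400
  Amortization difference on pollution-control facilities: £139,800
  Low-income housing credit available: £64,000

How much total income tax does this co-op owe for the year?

Shadow minimum tax:
  Adjusted income: £897,400 + £27,600 + £256,400 + £139,800 = £1,321,200
  Exemption: 25% × (£1,321,200 − £966,000) = £88,800 ≥ £82,000, so the exemption is fully phased out
  Base: £1,321,200 − £0 = £1,321,200
  £1,321,200 × 19% = £251,028

Standard income tax:
  £119,000 × 16% = £19,040
  £694,000 × 27% = £187,380
  £66,000 × 36% = £23,760
  £18,400 × 40% = £7,360
  → £237,540
  Less low-income housing credit £64,000 → £173,540

£251,028 > £173,540, so the shadow minimum tax is the binding amount.

£251,028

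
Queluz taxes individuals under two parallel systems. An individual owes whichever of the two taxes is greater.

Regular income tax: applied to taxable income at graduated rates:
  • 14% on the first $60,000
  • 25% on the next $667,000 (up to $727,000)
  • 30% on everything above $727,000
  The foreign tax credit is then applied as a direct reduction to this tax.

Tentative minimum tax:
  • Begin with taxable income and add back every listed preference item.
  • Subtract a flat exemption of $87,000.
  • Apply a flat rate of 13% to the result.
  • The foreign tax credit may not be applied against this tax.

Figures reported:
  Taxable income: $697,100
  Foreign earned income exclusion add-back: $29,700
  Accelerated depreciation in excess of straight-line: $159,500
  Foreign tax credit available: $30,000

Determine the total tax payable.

$137,675

Regular income tax:
  $60,000 × 14% = $8,400
  $637,100 × 25% = $159,275
  → $167,675
  Less foreign tax credit $30,000 → $137,675

Tentative minimum tax:
  Adjusted income: $697,100 + $29,700 + $159,500 = $886,300
  Less exemption $87,000 → base $799,300
  $799,300 × 13% = $103,909

$137,675 > $103,909, so the regular income tax governs.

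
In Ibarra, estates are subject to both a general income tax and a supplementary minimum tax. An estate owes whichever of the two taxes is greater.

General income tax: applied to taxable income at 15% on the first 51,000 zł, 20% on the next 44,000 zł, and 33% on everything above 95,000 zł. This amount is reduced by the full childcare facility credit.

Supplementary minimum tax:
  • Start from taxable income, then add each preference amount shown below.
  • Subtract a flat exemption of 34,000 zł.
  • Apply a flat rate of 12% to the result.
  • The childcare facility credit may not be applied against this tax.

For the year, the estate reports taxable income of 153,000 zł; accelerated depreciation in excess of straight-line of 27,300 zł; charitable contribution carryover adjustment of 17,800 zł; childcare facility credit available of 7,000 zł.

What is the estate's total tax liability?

General income tax:
  51,000 zł × 15% = 7,650 zł
  44,000 zł × 20% = 8,800 zł
  58,000 zł × 33% = 19,140 zł
  → 35,590 zł
  Less childcare facility credit 7,000 zł → 28,590 zł

Supplementary minimum tax:
  Adjusted income: 153,000 zł + 27,300 zł + 17,800 zł = 198,100 zł
  Less exemption 34,000 zł → base 164,100 zł
  164,100 zł × 12% = 19,692 zł

28,590 zł > 19,692 zł, so the general income tax governs.

28,590 zł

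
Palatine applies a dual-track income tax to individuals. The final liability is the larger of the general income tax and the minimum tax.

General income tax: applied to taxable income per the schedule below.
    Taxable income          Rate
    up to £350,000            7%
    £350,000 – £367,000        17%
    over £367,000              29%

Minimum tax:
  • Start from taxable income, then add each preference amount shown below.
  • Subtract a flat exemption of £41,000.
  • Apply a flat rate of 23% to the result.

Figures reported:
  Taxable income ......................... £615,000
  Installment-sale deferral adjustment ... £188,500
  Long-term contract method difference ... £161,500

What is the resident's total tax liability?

£212,520

General income tax:
  £350,000 × 7% = £24,500
  £17,000 × 17% = £2,890
  £248,000 × 29% = £71,920
  → £99,310

Minimum tax:
  Adjusted income: £615,000 + £188,500 + £161,500 = £965,000
  Less exemption £41,000 → base £924,000
  £924,000 × 23% = £212,520

£212,520 > £99,310, so the minimum tax is the binding amount.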